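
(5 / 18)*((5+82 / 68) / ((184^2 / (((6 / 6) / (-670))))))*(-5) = 1055 / 2776462848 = 0.00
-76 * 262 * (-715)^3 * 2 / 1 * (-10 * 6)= -873402146760000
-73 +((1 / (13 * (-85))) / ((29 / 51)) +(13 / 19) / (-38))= -99377481 / 1360970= -73.02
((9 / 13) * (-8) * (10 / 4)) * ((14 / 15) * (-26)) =336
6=6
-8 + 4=-4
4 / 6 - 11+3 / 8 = -239 / 24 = -9.96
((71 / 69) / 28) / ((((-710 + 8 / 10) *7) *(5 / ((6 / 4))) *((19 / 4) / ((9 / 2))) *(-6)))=71 / 202481328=0.00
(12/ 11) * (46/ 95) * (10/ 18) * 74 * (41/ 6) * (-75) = -6978200/ 627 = -11129.51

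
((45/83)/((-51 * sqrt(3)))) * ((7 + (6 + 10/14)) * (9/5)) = -864 * sqrt(3)/9877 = -0.15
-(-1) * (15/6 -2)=1/2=0.50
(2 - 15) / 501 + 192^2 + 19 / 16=295511135 / 8016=36865.16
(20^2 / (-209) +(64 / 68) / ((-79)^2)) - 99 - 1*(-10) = -2015945753 / 22174273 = -90.91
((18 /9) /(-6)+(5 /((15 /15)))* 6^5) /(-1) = -116639 /3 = -38879.67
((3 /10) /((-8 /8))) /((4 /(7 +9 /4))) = -111 /160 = -0.69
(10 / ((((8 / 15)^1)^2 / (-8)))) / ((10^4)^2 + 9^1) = -1125 / 400000036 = -0.00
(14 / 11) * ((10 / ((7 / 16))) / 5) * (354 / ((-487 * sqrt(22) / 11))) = -11328 * sqrt(22) / 5357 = -9.92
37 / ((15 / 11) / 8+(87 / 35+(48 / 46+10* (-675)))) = -2621080 / 477907917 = -0.01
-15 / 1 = -15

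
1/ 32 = 0.03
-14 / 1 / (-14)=1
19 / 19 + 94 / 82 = 88 / 41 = 2.15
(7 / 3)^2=5.44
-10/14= -5/7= -0.71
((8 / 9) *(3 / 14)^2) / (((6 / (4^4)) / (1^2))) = 256 / 147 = 1.74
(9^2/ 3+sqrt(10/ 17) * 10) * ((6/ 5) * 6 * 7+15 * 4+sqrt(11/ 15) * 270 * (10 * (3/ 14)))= 6 * (644+225 * sqrt(165)) * (10 * sqrt(170)+459)/ 595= 21004.92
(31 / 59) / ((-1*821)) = -31 / 48439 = -0.00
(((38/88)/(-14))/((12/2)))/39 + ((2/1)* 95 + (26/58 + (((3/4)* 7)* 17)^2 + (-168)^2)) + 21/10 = 380209064359/10450440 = 36382.11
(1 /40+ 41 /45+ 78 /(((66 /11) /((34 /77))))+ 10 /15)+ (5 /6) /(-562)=57185719 /7789320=7.34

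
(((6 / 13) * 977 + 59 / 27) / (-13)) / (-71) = 159041 / 323973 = 0.49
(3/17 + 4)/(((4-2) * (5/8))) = 284/85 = 3.34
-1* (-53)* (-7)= -371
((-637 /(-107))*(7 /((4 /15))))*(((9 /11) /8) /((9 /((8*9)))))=601965 /4708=127.86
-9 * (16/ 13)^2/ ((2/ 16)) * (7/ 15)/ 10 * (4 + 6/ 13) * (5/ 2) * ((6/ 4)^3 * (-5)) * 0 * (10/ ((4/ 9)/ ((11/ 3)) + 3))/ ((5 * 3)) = 0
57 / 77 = 0.74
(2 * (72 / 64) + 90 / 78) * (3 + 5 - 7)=177 / 52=3.40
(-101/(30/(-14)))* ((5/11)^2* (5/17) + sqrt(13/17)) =44.08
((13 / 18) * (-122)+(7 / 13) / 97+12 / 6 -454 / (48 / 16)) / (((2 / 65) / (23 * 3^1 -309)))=538938800 / 291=1852023.37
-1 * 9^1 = -9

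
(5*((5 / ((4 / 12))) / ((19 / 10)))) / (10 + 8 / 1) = 125 / 57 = 2.19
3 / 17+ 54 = 921 / 17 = 54.18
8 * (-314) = -2512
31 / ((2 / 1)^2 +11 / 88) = 248 / 33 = 7.52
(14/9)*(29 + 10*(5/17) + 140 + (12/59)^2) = 142483754/532593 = 267.53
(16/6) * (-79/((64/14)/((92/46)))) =-553/6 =-92.17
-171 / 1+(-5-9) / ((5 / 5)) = -185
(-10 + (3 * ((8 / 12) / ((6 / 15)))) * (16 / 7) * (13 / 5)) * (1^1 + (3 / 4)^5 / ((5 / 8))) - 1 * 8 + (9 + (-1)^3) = 60927 / 2240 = 27.20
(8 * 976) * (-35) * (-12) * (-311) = -1019880960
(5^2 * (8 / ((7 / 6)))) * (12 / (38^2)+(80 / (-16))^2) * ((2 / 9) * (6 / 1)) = 14444800 / 2527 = 5716.19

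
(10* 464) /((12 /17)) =19720 /3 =6573.33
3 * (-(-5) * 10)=150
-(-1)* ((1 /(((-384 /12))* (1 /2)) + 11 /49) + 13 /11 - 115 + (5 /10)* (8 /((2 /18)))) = -669707 /8624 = -77.66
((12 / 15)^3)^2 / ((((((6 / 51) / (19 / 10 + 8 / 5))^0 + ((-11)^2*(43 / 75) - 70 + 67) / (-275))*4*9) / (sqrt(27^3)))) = 304128*sqrt(3) / 391175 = 1.35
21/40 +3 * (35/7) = 621/40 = 15.52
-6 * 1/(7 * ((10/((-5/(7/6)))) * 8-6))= 0.03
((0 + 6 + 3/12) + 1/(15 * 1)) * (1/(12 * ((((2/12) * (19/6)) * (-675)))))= -379/256500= -0.00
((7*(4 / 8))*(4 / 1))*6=84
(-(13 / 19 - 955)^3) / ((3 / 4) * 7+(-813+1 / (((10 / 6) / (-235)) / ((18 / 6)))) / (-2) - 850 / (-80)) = 47689977567744 / 34781989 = 1371111.28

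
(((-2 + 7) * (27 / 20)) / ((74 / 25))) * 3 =2025 / 296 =6.84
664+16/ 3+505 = 3523/ 3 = 1174.33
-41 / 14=-2.93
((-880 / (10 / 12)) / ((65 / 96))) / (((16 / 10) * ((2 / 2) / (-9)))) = 114048 / 13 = 8772.92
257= 257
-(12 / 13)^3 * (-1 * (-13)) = -1728 / 169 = -10.22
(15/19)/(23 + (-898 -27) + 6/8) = -12/13699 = -0.00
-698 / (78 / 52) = -1396 / 3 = -465.33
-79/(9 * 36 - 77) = -79/247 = -0.32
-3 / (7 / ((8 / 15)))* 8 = -64 / 35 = -1.83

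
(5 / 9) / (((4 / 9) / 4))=5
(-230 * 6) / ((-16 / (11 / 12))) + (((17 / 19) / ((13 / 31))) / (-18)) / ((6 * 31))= 8436217 / 106704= 79.06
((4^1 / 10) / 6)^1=0.07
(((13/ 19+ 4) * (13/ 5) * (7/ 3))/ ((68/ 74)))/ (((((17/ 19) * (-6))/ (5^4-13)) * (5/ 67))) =-20077421/ 425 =-47240.99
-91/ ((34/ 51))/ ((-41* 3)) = 91/ 82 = 1.11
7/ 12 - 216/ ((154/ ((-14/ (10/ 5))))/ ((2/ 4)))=725/ 132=5.49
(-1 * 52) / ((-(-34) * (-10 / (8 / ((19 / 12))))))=1248 / 1615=0.77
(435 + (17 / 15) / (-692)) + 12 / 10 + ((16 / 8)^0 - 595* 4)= -20166281 / 10380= -1942.80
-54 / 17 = -3.18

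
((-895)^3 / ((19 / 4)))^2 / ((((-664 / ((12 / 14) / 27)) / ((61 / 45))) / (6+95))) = -2533257911676978512500 / 16989021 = -149111470971575.03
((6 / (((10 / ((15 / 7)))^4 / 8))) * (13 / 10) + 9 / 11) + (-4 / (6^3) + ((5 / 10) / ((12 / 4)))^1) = 7829093 / 7130970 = 1.10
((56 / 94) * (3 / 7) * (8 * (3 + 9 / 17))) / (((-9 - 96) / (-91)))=4992 / 799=6.25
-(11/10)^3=-1331/1000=-1.33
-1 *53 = -53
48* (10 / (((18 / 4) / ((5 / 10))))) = 160 / 3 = 53.33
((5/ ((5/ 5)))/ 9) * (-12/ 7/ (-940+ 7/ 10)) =200/ 197253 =0.00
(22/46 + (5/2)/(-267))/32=5759/393024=0.01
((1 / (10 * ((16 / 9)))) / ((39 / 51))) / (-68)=-9 / 8320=-0.00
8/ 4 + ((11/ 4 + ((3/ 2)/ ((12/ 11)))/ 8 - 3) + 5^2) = 1723/ 64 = 26.92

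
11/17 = 0.65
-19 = -19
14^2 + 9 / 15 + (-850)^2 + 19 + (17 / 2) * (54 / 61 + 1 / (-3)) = 1322578133 / 1830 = 722720.29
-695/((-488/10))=3475/244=14.24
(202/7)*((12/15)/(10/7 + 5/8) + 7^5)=278882614/575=485013.24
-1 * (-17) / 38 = 17 / 38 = 0.45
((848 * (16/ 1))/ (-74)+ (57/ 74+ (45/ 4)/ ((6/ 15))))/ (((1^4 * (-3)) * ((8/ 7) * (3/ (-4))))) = -320033/ 5328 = -60.07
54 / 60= 9 / 10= 0.90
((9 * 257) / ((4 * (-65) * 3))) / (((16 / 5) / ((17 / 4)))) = -13107 / 3328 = -3.94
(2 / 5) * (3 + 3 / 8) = 27 / 20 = 1.35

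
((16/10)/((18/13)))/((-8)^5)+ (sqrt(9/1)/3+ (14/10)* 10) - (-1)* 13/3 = 7127027/368640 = 19.33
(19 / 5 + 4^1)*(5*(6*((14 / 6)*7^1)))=3822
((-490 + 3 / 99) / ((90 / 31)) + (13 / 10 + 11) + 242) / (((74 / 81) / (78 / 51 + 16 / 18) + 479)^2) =238155 / 639857878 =0.00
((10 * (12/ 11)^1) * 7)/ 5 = 168/ 11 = 15.27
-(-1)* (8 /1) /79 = 8 /79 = 0.10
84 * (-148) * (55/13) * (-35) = 23931600/13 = 1840892.31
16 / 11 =1.45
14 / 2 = 7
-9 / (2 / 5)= -45 / 2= -22.50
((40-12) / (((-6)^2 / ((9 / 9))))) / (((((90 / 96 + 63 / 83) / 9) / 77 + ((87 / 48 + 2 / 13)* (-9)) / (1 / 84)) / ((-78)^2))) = -3.18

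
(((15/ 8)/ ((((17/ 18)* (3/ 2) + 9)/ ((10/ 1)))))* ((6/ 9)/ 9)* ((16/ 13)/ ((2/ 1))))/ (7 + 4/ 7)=112/ 10335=0.01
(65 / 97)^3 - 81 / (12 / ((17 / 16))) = -401340907 / 58411072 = -6.87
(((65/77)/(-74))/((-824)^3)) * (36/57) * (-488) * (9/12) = -35685/7571251870336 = -0.00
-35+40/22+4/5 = -1781/55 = -32.38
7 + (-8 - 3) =-4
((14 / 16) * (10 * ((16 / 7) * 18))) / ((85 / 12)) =864 / 17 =50.82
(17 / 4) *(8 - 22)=-59.50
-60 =-60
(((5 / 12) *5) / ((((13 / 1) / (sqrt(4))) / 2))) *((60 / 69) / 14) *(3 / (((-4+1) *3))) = -250 / 18837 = -0.01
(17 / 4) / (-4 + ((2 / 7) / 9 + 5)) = 1071 / 260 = 4.12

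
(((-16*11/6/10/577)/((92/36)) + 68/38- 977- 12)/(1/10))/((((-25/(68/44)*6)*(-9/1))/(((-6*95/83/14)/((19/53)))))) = 15.46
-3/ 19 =-0.16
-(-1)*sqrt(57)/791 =sqrt(57)/791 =0.01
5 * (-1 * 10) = -50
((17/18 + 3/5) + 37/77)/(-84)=-14033/582120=-0.02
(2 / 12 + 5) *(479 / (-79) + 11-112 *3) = -135129 / 79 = -1710.49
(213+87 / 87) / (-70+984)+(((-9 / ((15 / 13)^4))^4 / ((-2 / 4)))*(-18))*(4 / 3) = 4865561953287108263017 / 152505340576171875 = 31904.21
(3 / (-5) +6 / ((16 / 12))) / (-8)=-39 / 80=-0.49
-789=-789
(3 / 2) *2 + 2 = 5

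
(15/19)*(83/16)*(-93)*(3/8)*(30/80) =-1042065/19456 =-53.56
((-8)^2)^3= 262144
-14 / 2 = -7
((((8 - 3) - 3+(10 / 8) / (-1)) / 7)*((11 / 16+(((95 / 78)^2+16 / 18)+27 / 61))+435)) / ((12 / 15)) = 1084925125 / 18473728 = 58.73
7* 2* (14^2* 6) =16464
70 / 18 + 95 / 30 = 127 / 18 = 7.06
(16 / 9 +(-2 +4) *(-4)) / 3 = -56 / 27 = -2.07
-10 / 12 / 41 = -5 / 246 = -0.02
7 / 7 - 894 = -893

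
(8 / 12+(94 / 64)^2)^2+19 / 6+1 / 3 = 108285769 / 9437184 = 11.47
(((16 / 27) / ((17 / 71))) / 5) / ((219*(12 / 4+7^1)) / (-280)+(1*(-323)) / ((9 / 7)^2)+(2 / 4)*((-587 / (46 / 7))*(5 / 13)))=-7132944 / 3175953175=-0.00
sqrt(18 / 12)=1.22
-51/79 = -0.65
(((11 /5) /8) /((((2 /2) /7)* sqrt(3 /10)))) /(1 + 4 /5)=77* sqrt(30) /216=1.95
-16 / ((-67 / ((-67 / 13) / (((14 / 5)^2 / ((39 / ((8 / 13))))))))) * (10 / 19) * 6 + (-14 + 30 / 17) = -43.65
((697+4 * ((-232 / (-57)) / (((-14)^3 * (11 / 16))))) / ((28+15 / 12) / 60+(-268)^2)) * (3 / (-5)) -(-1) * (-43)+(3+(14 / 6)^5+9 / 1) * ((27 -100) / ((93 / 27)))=-607887258714748522 / 344769141091221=-1763.17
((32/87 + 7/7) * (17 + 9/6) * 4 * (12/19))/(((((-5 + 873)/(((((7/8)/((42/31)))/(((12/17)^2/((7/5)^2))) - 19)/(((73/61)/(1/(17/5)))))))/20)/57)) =-339.64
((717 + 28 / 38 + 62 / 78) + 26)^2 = 304370683204 / 549081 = 554327.47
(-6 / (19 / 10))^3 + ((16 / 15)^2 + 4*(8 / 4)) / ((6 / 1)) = -138748948 / 4629825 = -29.97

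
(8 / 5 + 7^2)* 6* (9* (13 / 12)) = 29601 / 10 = 2960.10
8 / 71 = 0.11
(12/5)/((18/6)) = 4/5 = 0.80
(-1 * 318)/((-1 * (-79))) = -318/79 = -4.03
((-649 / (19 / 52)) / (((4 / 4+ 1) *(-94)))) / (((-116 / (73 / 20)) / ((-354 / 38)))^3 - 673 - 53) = -18200211236592957 / 1322060055069207598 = -0.01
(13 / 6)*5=65 / 6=10.83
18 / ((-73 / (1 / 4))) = -9 / 146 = -0.06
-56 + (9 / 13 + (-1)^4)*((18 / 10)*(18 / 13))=-43756 / 845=-51.78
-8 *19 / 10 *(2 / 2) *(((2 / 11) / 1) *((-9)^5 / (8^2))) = 1121931 / 440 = 2549.84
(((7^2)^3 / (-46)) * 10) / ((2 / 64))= -18823840 / 23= -818427.83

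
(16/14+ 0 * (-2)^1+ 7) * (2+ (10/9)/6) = 1121/63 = 17.79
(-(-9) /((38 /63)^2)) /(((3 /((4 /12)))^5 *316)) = 49 /36960624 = 0.00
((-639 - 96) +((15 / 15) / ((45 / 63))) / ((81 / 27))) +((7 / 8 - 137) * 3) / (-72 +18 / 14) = -87451 / 120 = -728.76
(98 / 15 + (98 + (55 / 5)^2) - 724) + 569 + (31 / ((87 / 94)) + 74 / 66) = 503137 / 4785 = 105.15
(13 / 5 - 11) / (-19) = 42 / 95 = 0.44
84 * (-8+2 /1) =-504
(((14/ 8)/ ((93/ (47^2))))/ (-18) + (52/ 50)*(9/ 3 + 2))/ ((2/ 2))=96781/ 33480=2.89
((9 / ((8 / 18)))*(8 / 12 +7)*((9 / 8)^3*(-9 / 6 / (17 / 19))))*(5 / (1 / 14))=-903154455 / 34816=-25940.79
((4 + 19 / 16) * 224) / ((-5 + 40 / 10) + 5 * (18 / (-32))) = -18592 / 61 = -304.79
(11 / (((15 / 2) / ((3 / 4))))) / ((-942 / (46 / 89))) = -253 / 419190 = -0.00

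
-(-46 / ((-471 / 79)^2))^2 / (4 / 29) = -597533192621 / 49213429281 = -12.14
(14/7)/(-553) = -2/553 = -0.00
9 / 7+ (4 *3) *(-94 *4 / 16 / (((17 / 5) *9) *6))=-268 / 1071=-0.25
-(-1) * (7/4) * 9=63/4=15.75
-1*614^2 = -376996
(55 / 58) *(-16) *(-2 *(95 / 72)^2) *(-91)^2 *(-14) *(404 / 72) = -34365809.71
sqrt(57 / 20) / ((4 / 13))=13 *sqrt(285) / 40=5.49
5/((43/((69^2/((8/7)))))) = 166635/344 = 484.40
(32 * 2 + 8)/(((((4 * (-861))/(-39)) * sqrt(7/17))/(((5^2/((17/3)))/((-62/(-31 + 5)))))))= 228150 * sqrt(119)/1058743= 2.35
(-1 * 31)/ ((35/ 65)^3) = -68107/ 343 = -198.56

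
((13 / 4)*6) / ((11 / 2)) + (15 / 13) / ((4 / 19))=5163 / 572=9.03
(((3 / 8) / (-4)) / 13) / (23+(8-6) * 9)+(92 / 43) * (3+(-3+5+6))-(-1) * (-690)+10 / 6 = -1462705891 / 2200224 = -664.80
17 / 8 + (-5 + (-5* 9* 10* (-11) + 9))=39649 / 8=4956.12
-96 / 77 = -1.25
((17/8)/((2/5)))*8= 85/2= 42.50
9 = 9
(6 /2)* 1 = 3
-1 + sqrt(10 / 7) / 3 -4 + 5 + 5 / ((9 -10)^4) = sqrt(70) / 21 + 5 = 5.40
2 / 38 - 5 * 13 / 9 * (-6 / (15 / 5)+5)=-1232 / 57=-21.61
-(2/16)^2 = -1/64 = -0.02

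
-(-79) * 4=316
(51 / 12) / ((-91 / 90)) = -765 / 182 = -4.20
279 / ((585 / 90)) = 558 / 13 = 42.92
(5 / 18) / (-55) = -1 / 198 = -0.01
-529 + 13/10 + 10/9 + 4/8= -23674/45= -526.09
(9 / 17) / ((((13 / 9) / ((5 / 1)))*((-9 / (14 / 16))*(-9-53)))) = 0.00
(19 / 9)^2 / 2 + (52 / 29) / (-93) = 321731 / 145638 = 2.21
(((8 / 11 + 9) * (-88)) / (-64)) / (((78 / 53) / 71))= 402641 / 624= 645.26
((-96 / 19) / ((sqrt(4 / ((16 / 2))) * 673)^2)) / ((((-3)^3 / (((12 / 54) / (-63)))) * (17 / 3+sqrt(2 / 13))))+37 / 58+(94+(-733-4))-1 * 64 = -2242326614642197645 / 3174472006862562+128 * sqrt(26) / 18244091993463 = -706.36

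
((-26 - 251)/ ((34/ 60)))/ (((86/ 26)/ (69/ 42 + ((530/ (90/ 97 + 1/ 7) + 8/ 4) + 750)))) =-686463509355/ 3720059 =-184530.27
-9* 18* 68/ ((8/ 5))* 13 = -89505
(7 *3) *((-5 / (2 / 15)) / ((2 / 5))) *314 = -1236375 / 2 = -618187.50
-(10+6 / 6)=-11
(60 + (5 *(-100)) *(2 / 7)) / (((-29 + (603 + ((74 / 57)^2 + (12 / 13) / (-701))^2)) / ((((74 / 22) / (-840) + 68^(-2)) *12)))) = 514324853695761561531 / 78770088978466909434026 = 0.01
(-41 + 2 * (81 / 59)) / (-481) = 61 / 767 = 0.08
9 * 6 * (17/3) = 306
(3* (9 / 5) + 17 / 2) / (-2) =-139 / 20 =-6.95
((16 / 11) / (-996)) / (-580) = 1 / 397155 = 0.00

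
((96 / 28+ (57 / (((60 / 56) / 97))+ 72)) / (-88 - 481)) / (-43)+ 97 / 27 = 88013323 / 23121315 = 3.81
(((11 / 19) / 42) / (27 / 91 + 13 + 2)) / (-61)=-143 / 9679968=-0.00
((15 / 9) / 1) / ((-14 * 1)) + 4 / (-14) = -17 / 42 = -0.40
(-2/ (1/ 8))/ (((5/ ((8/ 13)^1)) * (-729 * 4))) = 32/ 47385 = 0.00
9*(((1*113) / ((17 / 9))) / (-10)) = -9153 / 170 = -53.84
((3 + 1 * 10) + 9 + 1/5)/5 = 111/25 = 4.44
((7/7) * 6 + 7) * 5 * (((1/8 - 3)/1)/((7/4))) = -1495/14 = -106.79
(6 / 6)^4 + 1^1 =2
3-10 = -7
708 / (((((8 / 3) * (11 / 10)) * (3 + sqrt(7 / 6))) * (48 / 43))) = 342495 / 4136 - 38055 * sqrt(42) / 8272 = 52.99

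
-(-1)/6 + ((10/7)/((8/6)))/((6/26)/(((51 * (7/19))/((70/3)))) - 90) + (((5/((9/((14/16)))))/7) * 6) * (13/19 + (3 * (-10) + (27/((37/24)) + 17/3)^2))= 24775581676915/116963351568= 211.82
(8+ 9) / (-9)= -17 / 9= -1.89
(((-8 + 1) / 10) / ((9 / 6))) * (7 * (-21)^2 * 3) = -21609 / 5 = -4321.80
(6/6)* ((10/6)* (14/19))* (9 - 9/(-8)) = 12.43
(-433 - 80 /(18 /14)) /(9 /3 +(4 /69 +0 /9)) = -102511 /633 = -161.94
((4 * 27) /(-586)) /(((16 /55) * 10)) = -297 /4688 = -0.06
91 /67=1.36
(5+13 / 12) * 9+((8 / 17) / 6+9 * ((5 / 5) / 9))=11389 / 204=55.83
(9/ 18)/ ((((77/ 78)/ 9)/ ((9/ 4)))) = 10.26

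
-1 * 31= -31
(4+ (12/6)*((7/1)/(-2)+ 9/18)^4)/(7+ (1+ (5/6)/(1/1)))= 996/53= 18.79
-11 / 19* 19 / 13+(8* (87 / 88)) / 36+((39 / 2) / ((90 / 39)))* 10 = 143927 / 1716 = 83.87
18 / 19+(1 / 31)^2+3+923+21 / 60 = 338630833 / 365180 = 927.30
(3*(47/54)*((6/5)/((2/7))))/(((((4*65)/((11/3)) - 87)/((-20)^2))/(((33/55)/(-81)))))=28952/14337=2.02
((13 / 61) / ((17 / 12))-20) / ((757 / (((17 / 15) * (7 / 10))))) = -72044 / 3463275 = -0.02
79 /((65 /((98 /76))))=1.57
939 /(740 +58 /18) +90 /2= 309456 /6689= 46.26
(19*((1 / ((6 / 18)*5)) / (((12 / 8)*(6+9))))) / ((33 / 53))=2014 / 2475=0.81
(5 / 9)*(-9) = -5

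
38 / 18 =19 / 9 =2.11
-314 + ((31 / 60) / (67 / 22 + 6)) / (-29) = -54363161 / 173130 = -314.00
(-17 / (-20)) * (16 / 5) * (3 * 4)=816 / 25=32.64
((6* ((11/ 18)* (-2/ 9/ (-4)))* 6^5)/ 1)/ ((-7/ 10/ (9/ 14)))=-71280/ 49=-1454.69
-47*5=-235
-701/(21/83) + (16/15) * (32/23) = -6687461/2415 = -2769.13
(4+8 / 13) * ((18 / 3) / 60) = 6 / 13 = 0.46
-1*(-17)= 17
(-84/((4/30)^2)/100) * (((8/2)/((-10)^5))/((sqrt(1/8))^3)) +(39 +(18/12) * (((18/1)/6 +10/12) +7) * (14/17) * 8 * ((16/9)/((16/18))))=189 * sqrt(2)/6250 +4303/17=253.16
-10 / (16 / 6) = -15 / 4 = -3.75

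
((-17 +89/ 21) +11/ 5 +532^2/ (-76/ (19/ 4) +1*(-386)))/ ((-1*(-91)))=-1675741/ 213395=-7.85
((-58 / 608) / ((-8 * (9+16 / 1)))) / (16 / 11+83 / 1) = 319 / 56483200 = 0.00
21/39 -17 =-214/13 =-16.46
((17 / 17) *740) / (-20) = -37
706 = 706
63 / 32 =1.97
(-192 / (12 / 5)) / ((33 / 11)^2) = -8.89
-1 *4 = -4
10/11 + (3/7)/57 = 1341/1463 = 0.92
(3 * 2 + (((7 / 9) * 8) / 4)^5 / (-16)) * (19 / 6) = 3046460 / 177147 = 17.20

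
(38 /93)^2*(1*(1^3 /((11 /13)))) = 18772 /95139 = 0.20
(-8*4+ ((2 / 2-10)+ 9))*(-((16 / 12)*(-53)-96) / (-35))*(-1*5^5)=-10000000 / 21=-476190.48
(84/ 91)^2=144/ 169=0.85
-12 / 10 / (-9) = 2 / 15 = 0.13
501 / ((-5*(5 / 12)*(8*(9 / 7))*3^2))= -1169 / 450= -2.60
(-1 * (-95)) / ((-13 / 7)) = -665 / 13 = -51.15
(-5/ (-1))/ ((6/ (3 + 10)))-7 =23/ 6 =3.83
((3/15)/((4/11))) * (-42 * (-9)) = 2079/10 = 207.90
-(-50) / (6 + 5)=50 / 11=4.55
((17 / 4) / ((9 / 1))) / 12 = 17 / 432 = 0.04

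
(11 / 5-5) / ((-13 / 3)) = 42 / 65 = 0.65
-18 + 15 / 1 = -3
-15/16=-0.94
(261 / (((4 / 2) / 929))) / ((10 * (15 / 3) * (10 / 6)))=727407 / 500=1454.81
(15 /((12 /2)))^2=25 /4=6.25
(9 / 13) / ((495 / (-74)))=-74 / 715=-0.10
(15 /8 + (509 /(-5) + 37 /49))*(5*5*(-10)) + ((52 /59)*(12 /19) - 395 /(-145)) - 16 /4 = 157967213749 /6371764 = 24791.76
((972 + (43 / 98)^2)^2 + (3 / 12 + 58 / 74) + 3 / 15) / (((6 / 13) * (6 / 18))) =209664307753127721 / 34127621920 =6143536.99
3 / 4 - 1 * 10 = -37 / 4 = -9.25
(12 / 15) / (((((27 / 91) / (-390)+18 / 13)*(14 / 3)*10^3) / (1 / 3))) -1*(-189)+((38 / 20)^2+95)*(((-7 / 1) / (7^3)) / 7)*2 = 132256795031 / 701906625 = 188.43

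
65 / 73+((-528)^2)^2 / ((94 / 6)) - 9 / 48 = 272332697409211 / 54896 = 4960884170.23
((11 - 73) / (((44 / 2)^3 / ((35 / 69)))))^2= 1177225 / 134950430736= 0.00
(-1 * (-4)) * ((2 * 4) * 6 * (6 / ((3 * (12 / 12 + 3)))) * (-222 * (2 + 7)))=-191808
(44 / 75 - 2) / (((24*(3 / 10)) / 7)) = -371 / 270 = -1.37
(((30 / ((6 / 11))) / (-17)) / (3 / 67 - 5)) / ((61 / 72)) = 66330 / 86071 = 0.77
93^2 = 8649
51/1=51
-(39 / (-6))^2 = -169 / 4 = -42.25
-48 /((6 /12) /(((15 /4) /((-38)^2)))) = -90 /361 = -0.25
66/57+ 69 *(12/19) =44.74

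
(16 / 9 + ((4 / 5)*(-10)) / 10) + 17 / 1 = 809 / 45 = 17.98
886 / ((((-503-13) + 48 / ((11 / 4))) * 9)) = -4873 / 24678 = -0.20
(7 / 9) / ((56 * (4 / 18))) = 1 / 16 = 0.06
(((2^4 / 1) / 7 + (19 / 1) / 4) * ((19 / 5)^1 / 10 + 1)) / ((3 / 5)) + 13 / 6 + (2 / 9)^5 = 18.35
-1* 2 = -2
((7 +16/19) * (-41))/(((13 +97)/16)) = -46.77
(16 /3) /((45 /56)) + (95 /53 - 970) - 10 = -6951587 /7155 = -971.57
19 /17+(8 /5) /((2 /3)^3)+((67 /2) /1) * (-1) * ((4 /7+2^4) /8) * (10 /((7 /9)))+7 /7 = -7369353 /8330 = -884.68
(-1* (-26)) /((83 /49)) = 1274 /83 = 15.35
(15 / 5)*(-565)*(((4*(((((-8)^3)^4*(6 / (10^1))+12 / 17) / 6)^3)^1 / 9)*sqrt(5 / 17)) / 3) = -90081320462624103407750398574846207392*sqrt(85) / 18792225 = -44194273896614711875750250000000.00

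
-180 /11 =-16.36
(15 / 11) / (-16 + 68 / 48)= -0.09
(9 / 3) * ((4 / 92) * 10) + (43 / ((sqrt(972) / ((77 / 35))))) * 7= 30 / 23 + 3311 * sqrt(3) / 270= 22.54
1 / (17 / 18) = 18 / 17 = 1.06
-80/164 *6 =-120/41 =-2.93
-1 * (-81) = 81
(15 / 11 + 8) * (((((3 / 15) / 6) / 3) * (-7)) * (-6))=721 / 165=4.37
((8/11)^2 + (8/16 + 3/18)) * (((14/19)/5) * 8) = 48608/34485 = 1.41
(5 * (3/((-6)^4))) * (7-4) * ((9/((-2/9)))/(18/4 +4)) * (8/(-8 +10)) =-45/68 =-0.66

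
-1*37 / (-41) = 37 / 41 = 0.90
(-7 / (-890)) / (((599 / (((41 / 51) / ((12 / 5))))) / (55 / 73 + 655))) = 0.00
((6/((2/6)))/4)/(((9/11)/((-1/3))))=-11/6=-1.83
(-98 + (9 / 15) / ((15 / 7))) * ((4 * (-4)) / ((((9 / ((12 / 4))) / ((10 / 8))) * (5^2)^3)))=0.04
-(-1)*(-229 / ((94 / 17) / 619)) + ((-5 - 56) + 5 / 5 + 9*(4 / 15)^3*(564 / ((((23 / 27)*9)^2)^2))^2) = -23644108567891518643 / 920154077051750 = -25695.81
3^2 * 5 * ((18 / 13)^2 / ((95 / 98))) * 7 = 2000376 / 3211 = 622.98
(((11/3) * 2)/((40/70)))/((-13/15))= -385/26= -14.81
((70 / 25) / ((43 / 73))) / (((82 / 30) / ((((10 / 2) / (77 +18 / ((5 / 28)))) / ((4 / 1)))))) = 5475 / 447802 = 0.01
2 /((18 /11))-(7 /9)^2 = 50 /81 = 0.62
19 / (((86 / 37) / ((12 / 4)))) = 2109 / 86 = 24.52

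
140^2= 19600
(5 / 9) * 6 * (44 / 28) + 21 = 551 / 21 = 26.24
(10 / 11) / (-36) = -5 / 198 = -0.03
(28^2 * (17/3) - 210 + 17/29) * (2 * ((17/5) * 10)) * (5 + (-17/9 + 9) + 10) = 4983740876/783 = 6364930.88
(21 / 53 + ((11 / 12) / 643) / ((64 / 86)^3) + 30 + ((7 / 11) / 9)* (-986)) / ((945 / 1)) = -0.04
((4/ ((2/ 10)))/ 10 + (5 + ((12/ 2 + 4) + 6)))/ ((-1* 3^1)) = -23/ 3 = -7.67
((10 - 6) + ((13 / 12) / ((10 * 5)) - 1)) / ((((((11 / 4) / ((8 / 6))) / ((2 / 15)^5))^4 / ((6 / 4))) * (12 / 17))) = 0.00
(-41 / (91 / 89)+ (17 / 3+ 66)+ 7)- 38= 155 / 273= 0.57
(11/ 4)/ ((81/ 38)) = 209/ 162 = 1.29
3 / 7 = 0.43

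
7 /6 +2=19 /6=3.17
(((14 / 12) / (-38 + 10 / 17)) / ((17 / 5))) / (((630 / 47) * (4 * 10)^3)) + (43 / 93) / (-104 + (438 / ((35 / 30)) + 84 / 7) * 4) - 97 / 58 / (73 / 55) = -91946932896159457 / 72990093192192000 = -1.26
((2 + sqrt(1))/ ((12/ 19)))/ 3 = 19/ 12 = 1.58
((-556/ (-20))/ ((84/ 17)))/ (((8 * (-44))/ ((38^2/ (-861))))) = 0.03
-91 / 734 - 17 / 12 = -6785 / 4404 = -1.54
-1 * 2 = -2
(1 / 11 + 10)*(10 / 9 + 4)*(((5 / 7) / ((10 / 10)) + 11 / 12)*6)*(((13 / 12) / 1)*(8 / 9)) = 3031262 / 6237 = 486.01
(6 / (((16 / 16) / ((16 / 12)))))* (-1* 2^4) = -128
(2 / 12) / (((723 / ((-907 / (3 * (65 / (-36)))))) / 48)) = 1.85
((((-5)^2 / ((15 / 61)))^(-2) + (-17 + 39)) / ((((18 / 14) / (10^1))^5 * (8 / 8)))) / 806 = 68793034226000 / 88547695587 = 776.90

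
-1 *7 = -7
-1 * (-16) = 16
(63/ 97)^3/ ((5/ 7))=1750329/ 4563365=0.38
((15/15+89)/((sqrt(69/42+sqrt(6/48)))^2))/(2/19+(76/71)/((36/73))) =703692360/27879679 - 107083620* sqrt(2)/27879679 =19.81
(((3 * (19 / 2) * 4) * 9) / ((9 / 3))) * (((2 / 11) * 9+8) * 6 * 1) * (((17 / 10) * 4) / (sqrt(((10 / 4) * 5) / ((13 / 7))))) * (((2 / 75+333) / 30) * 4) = 41047801248 * sqrt(182) / 240625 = 2301361.51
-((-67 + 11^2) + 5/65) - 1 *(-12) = -547/13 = -42.08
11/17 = 0.65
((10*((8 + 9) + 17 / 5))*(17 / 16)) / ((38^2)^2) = 0.00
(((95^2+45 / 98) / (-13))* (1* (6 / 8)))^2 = 7040982645225 / 25969216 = 271128.04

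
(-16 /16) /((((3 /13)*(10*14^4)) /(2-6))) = 13 /288120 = 0.00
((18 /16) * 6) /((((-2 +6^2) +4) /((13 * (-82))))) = -14391 /76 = -189.36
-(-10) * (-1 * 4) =-40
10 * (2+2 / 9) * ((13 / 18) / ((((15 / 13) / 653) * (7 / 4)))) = 8828560 / 1701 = 5190.22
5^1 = 5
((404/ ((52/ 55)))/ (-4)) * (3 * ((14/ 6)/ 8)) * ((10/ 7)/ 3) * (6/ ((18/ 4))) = -27775/ 468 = -59.35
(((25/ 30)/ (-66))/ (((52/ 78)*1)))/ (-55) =1/ 2904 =0.00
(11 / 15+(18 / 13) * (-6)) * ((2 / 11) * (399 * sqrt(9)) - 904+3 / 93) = 8863477 / 1705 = 5198.52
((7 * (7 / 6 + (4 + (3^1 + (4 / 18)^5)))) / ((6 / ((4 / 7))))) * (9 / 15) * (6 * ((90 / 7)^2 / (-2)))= -19290620 / 11907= -1620.11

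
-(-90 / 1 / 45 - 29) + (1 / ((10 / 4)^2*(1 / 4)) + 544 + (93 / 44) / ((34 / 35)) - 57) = 19478511 / 37400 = 520.82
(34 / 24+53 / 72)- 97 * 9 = -62701 / 72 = -870.85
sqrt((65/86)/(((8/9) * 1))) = 3 * sqrt(2795)/172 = 0.92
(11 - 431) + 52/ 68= -7127/ 17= -419.24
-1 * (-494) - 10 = 484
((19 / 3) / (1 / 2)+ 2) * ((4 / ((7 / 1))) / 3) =2.79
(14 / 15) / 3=14 / 45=0.31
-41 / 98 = -0.42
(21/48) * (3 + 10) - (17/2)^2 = -1065/16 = -66.56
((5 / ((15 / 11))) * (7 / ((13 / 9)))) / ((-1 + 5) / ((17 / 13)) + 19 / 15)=58905 / 14339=4.11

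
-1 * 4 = -4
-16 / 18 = -8 / 9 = -0.89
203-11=192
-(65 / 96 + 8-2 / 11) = -8971 / 1056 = -8.50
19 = 19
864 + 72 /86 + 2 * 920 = 116308 /43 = 2704.84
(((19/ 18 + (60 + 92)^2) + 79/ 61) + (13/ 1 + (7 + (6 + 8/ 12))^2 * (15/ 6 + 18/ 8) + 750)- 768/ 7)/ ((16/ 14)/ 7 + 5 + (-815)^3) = -294677509/ 6472301329768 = -0.00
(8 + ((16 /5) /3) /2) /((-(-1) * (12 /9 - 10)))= -64 /65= -0.98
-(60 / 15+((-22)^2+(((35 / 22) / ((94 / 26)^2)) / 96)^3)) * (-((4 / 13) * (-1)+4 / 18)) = -247775702161275844620655 / 5940524006710698442752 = -41.71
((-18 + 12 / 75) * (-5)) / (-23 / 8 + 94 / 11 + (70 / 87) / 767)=2618979792 / 166519655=15.73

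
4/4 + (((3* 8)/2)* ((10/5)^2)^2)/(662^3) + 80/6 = 14.33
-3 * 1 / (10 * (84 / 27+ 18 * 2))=-27 / 3520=-0.01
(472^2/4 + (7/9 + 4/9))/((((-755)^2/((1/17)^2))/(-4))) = -80204/59305401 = -0.00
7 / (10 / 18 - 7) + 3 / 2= 12 / 29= 0.41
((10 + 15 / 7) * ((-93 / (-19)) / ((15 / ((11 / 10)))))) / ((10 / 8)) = 11594 / 3325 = 3.49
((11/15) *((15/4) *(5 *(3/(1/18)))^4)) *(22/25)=12860872200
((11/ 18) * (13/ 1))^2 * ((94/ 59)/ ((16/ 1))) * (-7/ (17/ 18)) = -46.58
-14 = -14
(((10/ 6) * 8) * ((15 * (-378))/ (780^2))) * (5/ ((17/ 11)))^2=-63525/ 48841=-1.30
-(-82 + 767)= -685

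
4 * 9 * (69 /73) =2484 /73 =34.03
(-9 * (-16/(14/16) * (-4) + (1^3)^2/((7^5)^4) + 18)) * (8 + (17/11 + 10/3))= -9272431288541783174625/877714929273732011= -10564.29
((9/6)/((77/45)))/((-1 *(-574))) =135/88396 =0.00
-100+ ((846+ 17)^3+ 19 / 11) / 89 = 7221648.86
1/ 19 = 0.05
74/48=37/24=1.54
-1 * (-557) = 557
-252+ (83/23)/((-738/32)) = -2140052/8487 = -252.16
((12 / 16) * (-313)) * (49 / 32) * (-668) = 7683837 / 32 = 240119.91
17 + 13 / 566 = 9635 / 566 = 17.02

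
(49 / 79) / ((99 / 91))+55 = 434614 / 7821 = 55.57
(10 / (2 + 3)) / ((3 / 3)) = 2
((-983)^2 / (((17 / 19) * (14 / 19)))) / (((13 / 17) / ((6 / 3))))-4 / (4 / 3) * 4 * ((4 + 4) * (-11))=348926425 / 91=3834356.32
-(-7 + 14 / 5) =21 / 5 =4.20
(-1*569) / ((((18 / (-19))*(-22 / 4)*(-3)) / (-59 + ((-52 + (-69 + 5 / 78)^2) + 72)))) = 310003835783 / 1806948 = 171562.12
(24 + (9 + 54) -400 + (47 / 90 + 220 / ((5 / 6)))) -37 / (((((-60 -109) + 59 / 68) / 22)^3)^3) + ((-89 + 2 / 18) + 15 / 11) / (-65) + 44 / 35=-41423011323413794303299879037290693400217 / 902971794639656082154851163183638270690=-45.87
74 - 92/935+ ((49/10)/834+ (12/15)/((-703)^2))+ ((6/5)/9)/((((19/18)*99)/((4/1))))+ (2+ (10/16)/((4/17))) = 14680629121099/186850538720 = 78.57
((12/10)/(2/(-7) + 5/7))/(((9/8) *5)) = 112/225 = 0.50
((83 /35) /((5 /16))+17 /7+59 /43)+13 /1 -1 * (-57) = 612454 /7525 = 81.39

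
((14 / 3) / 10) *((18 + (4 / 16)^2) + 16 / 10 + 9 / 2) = 13531 / 1200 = 11.28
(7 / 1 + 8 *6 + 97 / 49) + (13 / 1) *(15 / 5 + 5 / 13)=4948 / 49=100.98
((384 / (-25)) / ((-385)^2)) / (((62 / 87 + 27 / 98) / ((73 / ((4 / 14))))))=-17071488 / 637140625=-0.03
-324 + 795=471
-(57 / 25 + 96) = -2457 / 25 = -98.28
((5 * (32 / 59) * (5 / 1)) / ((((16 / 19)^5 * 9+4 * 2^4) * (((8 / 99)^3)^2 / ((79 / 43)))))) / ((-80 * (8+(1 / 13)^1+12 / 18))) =-59358852991137066939 / 31470203044888576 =-1886.19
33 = 33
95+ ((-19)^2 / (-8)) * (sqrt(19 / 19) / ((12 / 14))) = 2033 / 48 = 42.35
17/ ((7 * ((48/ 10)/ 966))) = 1955/ 4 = 488.75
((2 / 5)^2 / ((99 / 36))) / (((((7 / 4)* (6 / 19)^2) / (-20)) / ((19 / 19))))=-23104 / 3465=-6.67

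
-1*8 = -8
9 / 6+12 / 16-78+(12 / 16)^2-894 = -15507 / 16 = -969.19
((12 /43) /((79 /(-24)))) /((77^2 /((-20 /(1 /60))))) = 345600 /20140813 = 0.02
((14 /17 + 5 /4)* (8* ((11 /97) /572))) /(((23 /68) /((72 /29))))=20304 /841087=0.02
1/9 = 0.11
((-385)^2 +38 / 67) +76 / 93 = 923598601 / 6231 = 148226.38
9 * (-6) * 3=-162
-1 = -1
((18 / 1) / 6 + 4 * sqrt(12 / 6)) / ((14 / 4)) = 2.47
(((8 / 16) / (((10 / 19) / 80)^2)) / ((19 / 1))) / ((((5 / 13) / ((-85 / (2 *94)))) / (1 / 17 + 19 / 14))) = -332956 / 329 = -1012.02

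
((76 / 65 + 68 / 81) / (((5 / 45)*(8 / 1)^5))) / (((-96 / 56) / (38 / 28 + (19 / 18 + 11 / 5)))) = -960433 / 646963200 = -0.00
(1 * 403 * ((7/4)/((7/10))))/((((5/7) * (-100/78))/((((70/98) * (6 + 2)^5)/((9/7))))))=-300425216/15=-20028347.73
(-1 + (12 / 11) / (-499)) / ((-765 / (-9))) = -5501 / 466565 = -0.01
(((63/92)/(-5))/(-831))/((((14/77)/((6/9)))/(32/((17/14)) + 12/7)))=1837/108307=0.02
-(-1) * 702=702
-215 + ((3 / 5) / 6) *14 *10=-201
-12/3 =-4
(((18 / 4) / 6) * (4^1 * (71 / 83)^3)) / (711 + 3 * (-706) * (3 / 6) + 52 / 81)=-86972373 / 16087799032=-0.01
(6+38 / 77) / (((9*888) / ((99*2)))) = 125 / 777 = 0.16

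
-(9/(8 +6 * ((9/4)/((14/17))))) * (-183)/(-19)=-46116/12977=-3.55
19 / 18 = 1.06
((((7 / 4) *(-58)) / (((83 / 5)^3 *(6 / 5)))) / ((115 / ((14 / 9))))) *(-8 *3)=710500 / 118359909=0.01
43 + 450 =493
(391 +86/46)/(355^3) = 9036/1028994125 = 0.00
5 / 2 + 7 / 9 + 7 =185 / 18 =10.28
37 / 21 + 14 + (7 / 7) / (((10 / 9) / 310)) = 6190 / 21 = 294.76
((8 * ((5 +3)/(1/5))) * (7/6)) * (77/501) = 86240/1503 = 57.38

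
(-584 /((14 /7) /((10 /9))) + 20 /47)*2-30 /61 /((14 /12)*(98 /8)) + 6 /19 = -108925526506 /168158151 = -647.76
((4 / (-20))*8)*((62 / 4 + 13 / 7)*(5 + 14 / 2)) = -11664 / 35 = -333.26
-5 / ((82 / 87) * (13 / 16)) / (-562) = 1740 / 149773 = 0.01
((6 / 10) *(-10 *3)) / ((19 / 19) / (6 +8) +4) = -84 / 19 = -4.42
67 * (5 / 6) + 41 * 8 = 2303 / 6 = 383.83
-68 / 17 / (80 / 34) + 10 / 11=-87 / 110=-0.79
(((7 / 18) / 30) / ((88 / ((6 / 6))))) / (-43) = -7 / 2043360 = -0.00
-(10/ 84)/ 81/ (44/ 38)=-95/ 74844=-0.00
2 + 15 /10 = 7 /2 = 3.50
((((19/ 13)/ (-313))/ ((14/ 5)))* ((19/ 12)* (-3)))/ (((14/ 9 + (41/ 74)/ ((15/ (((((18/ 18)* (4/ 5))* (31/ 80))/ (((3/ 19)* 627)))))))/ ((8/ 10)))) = 1983514500/ 486924603893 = 0.00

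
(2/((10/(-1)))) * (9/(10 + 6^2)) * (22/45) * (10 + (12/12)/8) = -891/4600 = -0.19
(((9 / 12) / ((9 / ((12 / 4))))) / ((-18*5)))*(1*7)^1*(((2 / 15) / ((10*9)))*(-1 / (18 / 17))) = 119 / 4374000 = 0.00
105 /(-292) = -0.36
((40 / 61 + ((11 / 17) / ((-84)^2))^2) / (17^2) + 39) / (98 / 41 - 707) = -405617229816289565 / 7327826426025633024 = -0.06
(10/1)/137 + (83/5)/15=12121/10275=1.18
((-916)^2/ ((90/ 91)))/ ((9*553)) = 5453864/ 31995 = 170.46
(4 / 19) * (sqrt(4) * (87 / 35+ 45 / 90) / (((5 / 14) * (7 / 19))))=1672 / 175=9.55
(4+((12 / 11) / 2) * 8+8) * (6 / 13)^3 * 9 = 349920 / 24167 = 14.48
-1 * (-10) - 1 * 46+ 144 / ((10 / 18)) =1116 / 5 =223.20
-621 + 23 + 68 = -530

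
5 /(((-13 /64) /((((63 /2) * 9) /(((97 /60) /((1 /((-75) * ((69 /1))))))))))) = 24192 /29003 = 0.83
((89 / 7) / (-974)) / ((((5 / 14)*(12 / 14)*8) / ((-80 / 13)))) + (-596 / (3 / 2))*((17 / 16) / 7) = -5342567 / 88634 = -60.28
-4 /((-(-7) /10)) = -40 /7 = -5.71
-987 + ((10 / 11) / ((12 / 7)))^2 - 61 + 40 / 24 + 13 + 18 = -4421567 / 4356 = -1015.05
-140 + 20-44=-164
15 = 15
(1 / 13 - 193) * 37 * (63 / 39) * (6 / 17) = -11692296 / 2873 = -4069.72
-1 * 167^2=-27889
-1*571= -571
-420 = -420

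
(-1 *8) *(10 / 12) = -20 / 3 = -6.67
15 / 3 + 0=5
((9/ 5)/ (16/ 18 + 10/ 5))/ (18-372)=-27/ 15340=-0.00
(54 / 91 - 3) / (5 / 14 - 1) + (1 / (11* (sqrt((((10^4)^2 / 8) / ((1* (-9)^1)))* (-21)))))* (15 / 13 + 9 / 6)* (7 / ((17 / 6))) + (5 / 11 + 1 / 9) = 207* sqrt(42) / 12155000 + 5546 / 1287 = 4.31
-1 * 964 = -964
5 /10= 1 /2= 0.50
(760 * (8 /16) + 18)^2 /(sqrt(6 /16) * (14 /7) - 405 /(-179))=7655665320 /77309 - 5075422564 * sqrt(6) /231927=45422.92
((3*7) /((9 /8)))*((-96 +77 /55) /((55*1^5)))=-2408 /75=-32.11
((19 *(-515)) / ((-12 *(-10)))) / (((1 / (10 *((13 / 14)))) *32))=-127205 / 5376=-23.66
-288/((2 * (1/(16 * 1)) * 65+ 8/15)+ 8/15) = -34560/1103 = -31.33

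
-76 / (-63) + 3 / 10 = 949 / 630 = 1.51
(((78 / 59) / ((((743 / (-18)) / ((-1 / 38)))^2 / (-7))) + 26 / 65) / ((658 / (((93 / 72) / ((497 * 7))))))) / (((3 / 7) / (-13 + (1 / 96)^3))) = -299449387471872473 / 43739850262968590008320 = -0.00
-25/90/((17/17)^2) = -5/18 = -0.28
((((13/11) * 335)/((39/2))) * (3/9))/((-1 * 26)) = -335/1287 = -0.26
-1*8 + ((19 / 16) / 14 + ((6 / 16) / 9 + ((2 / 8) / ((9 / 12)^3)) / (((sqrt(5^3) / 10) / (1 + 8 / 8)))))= -5291 / 672 + 64*sqrt(5) / 135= -6.81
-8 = -8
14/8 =7/4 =1.75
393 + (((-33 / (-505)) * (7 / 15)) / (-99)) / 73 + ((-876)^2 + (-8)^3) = 1272821818718 / 1658925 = 767257.00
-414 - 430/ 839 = -347776/ 839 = -414.51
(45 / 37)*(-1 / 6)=-15 / 74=-0.20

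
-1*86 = -86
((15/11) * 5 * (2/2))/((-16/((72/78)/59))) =-225/33748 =-0.01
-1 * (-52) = 52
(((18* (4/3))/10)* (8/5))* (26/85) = 2496/2125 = 1.17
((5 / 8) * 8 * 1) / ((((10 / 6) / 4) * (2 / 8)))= 48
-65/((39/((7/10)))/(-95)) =665/6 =110.83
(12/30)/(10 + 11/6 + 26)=12/1135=0.01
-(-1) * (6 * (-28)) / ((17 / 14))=-2352 / 17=-138.35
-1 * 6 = -6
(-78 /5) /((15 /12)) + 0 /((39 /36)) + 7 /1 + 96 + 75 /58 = 91.81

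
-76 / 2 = -38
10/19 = 0.53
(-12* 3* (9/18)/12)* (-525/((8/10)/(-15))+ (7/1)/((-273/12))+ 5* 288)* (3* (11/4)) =-58087161/416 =-139632.60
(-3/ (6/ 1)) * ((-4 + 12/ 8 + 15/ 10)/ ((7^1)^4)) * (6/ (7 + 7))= 3/ 33614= 0.00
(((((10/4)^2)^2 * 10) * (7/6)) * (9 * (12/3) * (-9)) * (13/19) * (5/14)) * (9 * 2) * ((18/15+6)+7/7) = -404746875/76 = -5325616.78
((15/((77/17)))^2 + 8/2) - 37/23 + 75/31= 15.78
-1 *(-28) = 28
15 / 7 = 2.14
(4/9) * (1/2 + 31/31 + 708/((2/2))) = 946/3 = 315.33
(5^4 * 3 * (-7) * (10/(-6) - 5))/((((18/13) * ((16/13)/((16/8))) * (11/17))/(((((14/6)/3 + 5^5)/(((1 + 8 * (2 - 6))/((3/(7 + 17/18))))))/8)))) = -34000159375/45012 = -755357.67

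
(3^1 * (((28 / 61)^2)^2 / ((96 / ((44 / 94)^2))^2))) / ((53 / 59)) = 8296117676 / 10742562673818639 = 0.00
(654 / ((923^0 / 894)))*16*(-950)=-8887075200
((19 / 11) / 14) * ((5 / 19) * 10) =25 / 77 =0.32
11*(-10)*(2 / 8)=-55 / 2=-27.50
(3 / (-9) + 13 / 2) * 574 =10619 / 3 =3539.67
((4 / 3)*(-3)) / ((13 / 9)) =-36 / 13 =-2.77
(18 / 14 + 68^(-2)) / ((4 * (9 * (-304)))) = -41623 / 354235392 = -0.00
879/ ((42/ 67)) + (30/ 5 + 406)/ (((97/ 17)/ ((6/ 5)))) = 10109371/ 6790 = 1488.86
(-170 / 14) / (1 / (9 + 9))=-1530 / 7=-218.57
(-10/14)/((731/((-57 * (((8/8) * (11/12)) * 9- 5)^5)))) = 105818505/5239808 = 20.20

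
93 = 93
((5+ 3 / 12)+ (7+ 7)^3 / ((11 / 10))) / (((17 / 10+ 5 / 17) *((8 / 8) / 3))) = 9349235 / 2486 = 3760.75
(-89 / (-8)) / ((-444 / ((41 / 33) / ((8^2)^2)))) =-3649 / 480116736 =-0.00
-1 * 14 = -14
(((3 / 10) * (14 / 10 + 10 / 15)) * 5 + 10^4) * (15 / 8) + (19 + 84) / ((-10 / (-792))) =2153073 / 80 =26913.41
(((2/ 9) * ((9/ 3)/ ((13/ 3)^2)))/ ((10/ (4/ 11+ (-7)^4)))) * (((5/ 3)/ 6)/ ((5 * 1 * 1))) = 1761/ 3718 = 0.47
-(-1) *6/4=3/2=1.50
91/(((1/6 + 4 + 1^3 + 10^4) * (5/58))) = 31668/300155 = 0.11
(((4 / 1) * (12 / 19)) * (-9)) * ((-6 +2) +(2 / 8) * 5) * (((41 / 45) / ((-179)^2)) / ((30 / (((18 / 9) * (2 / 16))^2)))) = 451 / 121755800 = 0.00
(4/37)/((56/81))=81/518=0.16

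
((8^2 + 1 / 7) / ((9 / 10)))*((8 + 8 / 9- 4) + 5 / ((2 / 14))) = 1611910 / 567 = 2842.87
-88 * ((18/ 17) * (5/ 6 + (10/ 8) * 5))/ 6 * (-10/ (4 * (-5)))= -55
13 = 13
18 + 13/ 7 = 139/ 7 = 19.86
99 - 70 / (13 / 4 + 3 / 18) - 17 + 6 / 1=2768 / 41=67.51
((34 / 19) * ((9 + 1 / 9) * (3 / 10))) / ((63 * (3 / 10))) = 2788 / 10773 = 0.26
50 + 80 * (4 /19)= 1270 /19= 66.84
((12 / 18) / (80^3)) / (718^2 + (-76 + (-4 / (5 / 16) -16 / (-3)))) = 1 / 395858329600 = 0.00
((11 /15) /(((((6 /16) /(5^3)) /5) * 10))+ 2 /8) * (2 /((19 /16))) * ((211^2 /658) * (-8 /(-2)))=3140689424 /56259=55825.55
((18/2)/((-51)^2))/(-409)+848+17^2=134394536/118201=1137.00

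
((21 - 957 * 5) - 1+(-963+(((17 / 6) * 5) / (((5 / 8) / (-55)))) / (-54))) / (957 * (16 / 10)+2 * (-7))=-1155245 / 307233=-3.76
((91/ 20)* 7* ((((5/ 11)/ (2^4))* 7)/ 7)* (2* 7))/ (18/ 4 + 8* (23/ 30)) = 66885/ 56144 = 1.19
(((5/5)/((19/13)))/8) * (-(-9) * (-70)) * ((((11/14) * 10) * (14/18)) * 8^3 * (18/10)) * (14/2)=-40360320/19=-2124227.37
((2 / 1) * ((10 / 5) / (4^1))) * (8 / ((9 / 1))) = 8 / 9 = 0.89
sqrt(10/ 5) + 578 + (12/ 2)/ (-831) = sqrt(2) + 160104/ 277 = 579.41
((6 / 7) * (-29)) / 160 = -87 / 560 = -0.16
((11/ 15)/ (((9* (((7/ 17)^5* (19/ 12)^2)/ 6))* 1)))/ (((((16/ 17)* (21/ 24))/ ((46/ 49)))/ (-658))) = -18369269310656/ 1486495115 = -12357.44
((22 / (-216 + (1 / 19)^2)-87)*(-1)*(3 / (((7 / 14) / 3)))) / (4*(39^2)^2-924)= 20375301 / 120248366500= 0.00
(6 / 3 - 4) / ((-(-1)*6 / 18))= -6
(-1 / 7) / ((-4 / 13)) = 13 / 28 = 0.46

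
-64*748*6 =-287232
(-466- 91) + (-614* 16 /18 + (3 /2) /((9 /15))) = -19805 /18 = -1100.28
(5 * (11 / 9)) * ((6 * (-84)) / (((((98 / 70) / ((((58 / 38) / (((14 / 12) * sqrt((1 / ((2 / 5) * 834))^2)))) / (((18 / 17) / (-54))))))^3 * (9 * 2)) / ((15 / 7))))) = 1189098530716247874201600 / 806954491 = 1473563309924311.30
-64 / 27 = -2.37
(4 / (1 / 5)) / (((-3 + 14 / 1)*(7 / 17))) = 340 / 77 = 4.42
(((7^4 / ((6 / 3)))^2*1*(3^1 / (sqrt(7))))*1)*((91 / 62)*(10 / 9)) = 374712065*sqrt(7) / 372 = 2665040.15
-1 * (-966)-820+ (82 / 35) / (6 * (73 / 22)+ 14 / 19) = 22066788 / 151025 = 146.11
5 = 5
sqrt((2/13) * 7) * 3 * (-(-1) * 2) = 6 * sqrt(182)/13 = 6.23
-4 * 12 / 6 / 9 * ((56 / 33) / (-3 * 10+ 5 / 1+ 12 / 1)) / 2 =224 / 3861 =0.06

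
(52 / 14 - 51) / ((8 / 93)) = -30783 / 56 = -549.70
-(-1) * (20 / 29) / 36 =5 / 261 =0.02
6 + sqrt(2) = 7.41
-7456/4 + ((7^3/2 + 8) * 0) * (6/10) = -1864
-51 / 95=-0.54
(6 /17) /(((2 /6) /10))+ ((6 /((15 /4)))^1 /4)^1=934 /85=10.99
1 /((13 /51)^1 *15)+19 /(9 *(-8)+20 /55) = -189 /51220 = -0.00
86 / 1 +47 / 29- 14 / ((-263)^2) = 175758023 / 2005901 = 87.62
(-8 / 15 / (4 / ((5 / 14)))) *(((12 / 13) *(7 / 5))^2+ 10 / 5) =-15506 / 88725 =-0.17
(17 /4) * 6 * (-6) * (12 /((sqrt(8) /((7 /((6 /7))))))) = -7497 * sqrt(2) /2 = -5301.18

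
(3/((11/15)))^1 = 45/11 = 4.09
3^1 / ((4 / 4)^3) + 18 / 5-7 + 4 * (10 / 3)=12.93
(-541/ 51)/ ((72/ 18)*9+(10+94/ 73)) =-39493/ 176052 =-0.22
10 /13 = 0.77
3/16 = 0.19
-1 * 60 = -60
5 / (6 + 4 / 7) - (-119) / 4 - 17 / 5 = 12471 / 460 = 27.11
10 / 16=5 / 8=0.62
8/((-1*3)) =-8/3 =-2.67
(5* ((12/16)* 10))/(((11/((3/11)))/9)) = 2025/242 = 8.37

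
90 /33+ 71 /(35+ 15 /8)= 15098 /3245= 4.65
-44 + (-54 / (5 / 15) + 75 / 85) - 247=-7686 / 17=-452.12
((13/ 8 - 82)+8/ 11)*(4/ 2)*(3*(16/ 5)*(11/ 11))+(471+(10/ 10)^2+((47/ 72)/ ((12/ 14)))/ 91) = -326556583/ 308880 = -1057.23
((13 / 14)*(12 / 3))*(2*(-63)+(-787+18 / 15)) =-118534 / 35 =-3386.69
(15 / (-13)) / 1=-15 / 13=-1.15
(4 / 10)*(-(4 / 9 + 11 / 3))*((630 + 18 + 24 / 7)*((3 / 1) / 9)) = -22496 / 63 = -357.08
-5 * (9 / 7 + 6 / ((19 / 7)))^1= -2325 / 133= -17.48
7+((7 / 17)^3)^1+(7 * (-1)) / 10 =312949 / 49130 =6.37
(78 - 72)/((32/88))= 33/2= 16.50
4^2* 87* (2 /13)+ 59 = 3551 /13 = 273.15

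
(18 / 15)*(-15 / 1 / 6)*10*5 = -150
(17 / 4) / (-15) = -17 / 60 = -0.28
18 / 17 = 1.06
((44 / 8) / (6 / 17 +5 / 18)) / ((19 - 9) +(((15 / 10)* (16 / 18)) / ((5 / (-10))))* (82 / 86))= 1.17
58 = 58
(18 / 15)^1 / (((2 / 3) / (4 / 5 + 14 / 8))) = 459 / 100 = 4.59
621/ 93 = 207/ 31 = 6.68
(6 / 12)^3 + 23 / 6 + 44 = 1151 / 24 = 47.96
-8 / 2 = -4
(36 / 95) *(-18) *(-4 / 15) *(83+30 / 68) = 1225584 / 8075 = 151.78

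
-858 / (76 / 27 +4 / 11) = -127413 / 472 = -269.94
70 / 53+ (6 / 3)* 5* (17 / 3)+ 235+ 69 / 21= 329752 / 1113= 296.27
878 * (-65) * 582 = -33214740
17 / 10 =1.70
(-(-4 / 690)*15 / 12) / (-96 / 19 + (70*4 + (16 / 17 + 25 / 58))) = 9367 / 357183399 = 0.00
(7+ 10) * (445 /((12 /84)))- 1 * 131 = 52824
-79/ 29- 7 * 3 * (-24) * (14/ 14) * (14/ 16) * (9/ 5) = 791.08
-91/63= -13/9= -1.44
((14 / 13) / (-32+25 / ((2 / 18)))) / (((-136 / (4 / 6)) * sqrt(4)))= -0.00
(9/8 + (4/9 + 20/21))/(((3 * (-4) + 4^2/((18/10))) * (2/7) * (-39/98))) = 8897/1248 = 7.13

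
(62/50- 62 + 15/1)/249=-1144/6225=-0.18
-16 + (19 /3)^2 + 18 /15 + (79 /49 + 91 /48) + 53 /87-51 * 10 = -491682431 /1023120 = -480.57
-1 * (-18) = 18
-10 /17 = -0.59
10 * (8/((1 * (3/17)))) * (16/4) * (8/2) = 21760/3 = 7253.33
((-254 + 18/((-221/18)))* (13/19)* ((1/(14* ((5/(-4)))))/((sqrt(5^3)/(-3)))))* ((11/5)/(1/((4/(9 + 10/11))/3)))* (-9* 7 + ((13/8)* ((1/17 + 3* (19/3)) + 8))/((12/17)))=0.56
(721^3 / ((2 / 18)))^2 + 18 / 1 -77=11378803749381565942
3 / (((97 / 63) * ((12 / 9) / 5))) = 2835 / 388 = 7.31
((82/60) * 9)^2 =15129/100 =151.29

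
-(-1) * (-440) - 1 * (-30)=-410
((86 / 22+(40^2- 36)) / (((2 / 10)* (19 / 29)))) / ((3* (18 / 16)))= 6668840 / 1881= 3545.37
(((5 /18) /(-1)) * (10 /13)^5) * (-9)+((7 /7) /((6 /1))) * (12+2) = 3349051 /1113879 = 3.01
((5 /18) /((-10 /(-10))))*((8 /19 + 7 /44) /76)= 2425 /1143648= 0.00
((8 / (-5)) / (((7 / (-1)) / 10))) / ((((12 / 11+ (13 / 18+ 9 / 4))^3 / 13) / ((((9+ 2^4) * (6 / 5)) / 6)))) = 64583101440 / 29158566703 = 2.21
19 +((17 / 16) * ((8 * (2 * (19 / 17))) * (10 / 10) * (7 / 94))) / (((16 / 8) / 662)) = 45809 / 94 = 487.33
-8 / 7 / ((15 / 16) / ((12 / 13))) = -512 / 455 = -1.13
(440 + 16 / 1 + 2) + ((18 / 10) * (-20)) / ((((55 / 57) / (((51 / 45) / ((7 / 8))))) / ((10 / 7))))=1048262 / 2695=388.97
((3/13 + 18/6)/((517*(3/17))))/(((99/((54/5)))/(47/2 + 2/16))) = 67473/739310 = 0.09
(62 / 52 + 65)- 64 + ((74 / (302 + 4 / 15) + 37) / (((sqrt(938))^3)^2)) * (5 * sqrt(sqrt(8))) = 30155 * 2^(3 / 4) / 133638625316 + 57 / 26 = 2.19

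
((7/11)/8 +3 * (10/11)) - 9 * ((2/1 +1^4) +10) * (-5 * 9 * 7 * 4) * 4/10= 5189431/88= 58970.81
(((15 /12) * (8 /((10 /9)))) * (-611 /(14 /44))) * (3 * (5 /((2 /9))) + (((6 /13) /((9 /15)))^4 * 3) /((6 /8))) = -18312974955 /15379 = -1190778.01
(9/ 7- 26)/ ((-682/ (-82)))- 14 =-40511/ 2387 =-16.97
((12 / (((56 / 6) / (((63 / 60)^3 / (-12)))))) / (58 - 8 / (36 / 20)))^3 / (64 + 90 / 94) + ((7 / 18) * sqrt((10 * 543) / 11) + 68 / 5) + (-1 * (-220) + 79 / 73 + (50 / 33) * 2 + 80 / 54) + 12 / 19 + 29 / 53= 7 * sqrt(59730) / 198 + 58791131799667809785502514541052311 / 244583206298337455898624000000000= 249.01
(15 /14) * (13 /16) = 195 /224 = 0.87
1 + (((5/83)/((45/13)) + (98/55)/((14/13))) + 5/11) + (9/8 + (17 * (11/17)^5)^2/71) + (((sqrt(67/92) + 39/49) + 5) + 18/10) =sqrt(1541)/46 + 18984014774867545367/1595324642781542904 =12.75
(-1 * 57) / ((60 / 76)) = -361 / 5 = -72.20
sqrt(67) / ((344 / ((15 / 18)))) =5 * sqrt(67) / 2064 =0.02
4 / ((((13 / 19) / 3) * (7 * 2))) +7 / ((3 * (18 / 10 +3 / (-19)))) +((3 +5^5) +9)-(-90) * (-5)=8811371 / 3276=2689.67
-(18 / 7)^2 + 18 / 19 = -5274 / 931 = -5.66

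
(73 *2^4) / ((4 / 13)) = 3796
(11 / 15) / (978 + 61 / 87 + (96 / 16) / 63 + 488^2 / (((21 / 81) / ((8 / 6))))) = 319 / 533187925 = 0.00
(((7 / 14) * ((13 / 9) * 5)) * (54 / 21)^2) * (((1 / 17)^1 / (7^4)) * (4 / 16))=0.00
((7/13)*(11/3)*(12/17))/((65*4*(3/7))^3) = 26411/26218998000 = 0.00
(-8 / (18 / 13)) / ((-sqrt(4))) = 26 / 9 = 2.89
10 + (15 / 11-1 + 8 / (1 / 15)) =1434 / 11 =130.36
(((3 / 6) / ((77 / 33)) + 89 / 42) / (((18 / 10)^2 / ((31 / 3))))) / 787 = 5425 / 573723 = 0.01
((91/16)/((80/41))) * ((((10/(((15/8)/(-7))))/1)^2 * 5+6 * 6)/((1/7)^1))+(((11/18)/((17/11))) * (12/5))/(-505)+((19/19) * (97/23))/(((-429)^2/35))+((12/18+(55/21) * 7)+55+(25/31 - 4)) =17183150808355872599/120163657099200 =142997.90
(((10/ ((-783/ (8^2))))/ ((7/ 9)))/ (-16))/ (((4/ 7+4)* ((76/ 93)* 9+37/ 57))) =2945/ 1640588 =0.00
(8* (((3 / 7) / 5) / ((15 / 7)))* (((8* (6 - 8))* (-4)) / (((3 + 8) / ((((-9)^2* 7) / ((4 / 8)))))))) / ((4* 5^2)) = 21.11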